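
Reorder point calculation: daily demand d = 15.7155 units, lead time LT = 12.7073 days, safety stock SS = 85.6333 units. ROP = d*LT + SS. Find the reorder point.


d*LT = 15.7155 * 12.7073 = 199.7016
ROP = 199.7016 + 85.6333 = 285.3349

285.3349 units


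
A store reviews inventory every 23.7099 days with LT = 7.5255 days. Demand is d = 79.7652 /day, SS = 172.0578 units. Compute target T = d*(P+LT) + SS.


P + LT = 31.2354
d*(P+LT) = 79.7652 * 31.2354 = 2491.4979
T = 2491.4979 + 172.0578 = 2663.5557

2663.5557 units


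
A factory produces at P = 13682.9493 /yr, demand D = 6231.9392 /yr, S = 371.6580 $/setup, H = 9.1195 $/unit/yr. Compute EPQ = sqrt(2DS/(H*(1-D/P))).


1 - D/P = 1 - 0.4555 = 0.5445
H*(1-D/P) = 4.9660
2DS = 4632300.1184
EPQ = sqrt(932803.6285) = 965.8176

965.8176 units


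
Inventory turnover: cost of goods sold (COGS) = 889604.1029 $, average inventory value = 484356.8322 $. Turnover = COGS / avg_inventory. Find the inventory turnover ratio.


Turnover = 889604.1029 / 484356.8322 = 1.8367

1.8367


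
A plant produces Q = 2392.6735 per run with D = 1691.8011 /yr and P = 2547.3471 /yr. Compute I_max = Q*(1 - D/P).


D/P = 0.6641
1 - D/P = 0.3359
I_max = 2392.6735 * 0.3359 = 803.5977

803.5977 units


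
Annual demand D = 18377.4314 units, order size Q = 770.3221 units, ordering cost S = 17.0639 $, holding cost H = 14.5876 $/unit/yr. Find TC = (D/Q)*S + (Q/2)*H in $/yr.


Ordering cost = D*S/Q = 407.0903
Holding cost = Q*H/2 = 5618.5753
TC = 407.0903 + 5618.5753 = 6025.6656

6025.6656 $/yr


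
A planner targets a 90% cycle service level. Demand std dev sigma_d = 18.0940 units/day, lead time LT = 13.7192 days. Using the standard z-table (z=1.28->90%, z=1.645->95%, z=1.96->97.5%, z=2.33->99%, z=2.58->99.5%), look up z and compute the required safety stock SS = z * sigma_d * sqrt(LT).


From the table, SL = 90% corresponds to z = 1.28
sqrt(LT) = sqrt(13.7192) = 3.7039
SS = 1.28 * 18.0940 * 3.7039 = 85.7845

85.7845 units


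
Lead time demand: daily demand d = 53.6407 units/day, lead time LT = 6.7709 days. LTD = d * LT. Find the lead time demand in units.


LTD = 53.6407 * 6.7709 = 363.1958

363.1958 units


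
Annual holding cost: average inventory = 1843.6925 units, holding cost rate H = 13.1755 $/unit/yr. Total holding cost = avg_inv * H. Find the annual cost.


Cost = 1843.6925 * 13.1755 = 24291.5705

24291.5705 $/yr


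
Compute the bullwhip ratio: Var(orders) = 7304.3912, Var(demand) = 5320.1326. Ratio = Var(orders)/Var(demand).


BW = 7304.3912 / 5320.1326 = 1.3730

1.3730


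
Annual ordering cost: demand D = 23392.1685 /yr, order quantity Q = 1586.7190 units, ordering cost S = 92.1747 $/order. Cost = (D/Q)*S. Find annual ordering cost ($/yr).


Number of orders = D/Q = 14.7425
Cost = 14.7425 * 92.1747 = 1358.8834

1358.8834 $/yr


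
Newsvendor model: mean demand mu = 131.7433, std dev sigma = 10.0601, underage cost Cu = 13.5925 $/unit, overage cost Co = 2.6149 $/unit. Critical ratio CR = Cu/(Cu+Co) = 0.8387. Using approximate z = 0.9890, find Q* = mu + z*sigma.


CR = Cu/(Cu+Co) = 13.5925/(13.5925+2.6149) = 0.8387
z = 0.9890
Q* = 131.7433 + 0.9890 * 10.0601 = 141.6927

141.6927 units


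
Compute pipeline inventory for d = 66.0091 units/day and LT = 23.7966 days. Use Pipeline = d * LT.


Pipeline = 66.0091 * 23.7966 = 1570.7921

1570.7921 units


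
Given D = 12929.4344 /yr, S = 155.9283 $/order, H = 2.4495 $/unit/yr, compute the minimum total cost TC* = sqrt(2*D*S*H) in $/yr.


2*D*S*H = 9876701.0924
TC* = sqrt(9876701.0924) = 3142.7219

3142.7219 $/yr


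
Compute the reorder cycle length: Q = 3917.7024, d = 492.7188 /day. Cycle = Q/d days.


Cycle = 3917.7024 / 492.7188 = 7.9512

7.9512 days


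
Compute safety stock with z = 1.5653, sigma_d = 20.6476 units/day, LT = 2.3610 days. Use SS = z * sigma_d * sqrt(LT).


sqrt(LT) = sqrt(2.3610) = 1.5366
SS = 1.5653 * 20.6476 * 1.5366 = 49.6610

49.6610 units


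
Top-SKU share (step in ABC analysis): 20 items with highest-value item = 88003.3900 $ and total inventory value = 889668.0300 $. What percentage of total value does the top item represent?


Top item = 88003.3900
Total = 889668.0300
Percentage = 88003.3900 / 889668.0300 * 100 = 9.8917

9.8917%


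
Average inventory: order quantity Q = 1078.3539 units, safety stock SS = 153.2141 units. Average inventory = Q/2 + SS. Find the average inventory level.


Q/2 = 539.1770
Avg = 539.1770 + 153.2141 = 692.3911

692.3911 units


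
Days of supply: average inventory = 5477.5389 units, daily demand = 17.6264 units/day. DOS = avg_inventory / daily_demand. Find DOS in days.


DOS = 5477.5389 / 17.6264 = 310.7577

310.7577 days


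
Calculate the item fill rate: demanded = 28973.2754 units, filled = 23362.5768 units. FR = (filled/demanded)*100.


FR = 23362.5768 / 28973.2754 * 100 = 80.6349

80.6349%


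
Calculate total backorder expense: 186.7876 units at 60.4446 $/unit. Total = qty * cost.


Total = 186.7876 * 60.4446 = 11290.3018

11290.3018 $


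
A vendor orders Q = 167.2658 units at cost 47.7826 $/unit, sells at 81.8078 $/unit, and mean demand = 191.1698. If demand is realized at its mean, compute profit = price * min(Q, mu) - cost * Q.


Sales at mu = min(167.2658, 191.1698) = 167.2658
Revenue = 81.8078 * 167.2658 = 13683.6471
Total cost = 47.7826 * 167.2658 = 7992.3948
Profit = 13683.6471 - 7992.3948 = 5691.2523

5691.2523 $


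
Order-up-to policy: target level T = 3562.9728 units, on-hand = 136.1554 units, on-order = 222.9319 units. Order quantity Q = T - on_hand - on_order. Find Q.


Inventory position = OH + OO = 136.1554 + 222.9319 = 359.0873
Q = 3562.9728 - 359.0873 = 3203.8855

3203.8855 units


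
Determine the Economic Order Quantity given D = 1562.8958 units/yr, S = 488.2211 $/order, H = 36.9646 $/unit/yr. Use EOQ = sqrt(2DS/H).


2*D*S = 2 * 1562.8958 * 488.2211 = 1526077.4133
2*D*S/H = 41284.8350
EOQ = sqrt(41284.8350) = 203.1867

203.1867 units


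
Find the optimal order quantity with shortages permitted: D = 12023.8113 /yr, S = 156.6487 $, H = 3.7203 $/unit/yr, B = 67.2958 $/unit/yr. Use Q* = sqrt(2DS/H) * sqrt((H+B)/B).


sqrt(2DS/H) = 1006.2607
sqrt((H+B)/B) = 1.0273
Q* = 1006.2607 * 1.0273 = 1033.7010

1033.7010 units


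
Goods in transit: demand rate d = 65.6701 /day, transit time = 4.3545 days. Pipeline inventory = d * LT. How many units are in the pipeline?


Pipeline = 65.6701 * 4.3545 = 285.9605

285.9605 units


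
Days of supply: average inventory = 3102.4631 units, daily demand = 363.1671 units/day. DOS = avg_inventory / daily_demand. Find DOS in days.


DOS = 3102.4631 / 363.1671 = 8.5428

8.5428 days


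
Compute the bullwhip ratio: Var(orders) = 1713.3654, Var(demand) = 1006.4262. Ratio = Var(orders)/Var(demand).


BW = 1713.3654 / 1006.4262 = 1.7024

1.7024


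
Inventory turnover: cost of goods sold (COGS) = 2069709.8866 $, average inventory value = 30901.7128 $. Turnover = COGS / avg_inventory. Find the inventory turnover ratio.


Turnover = 2069709.8866 / 30901.7128 = 66.9772

66.9772


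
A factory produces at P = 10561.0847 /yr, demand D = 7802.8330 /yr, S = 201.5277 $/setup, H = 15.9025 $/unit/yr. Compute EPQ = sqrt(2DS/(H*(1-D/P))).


1 - D/P = 1 - 0.7388 = 0.2612
H*(1-D/P) = 4.1533
2DS = 3144973.9759
EPQ = sqrt(757227.3349) = 870.1881

870.1881 units


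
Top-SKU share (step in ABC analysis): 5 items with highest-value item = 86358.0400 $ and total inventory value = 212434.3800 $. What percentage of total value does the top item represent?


Top item = 86358.0400
Total = 212434.3800
Percentage = 86358.0400 / 212434.3800 * 100 = 40.6516

40.6516%


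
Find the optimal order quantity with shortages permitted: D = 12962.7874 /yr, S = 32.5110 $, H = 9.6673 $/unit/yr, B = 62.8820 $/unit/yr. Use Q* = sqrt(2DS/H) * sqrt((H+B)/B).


sqrt(2DS/H) = 295.2751
sqrt((H+B)/B) = 1.0741
Q* = 295.2751 * 1.0741 = 317.1613

317.1613 units


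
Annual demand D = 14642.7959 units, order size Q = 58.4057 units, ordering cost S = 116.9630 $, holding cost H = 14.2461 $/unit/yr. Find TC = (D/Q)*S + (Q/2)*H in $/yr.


Ordering cost = D*S/Q = 29323.5992
Holding cost = Q*H/2 = 416.0267
TC = 29323.5992 + 416.0267 = 29739.6259

29739.6259 $/yr


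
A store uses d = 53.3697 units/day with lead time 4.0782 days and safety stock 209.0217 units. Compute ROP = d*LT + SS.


d*LT = 53.3697 * 4.0782 = 217.6523
ROP = 217.6523 + 209.0217 = 426.6740

426.6740 units


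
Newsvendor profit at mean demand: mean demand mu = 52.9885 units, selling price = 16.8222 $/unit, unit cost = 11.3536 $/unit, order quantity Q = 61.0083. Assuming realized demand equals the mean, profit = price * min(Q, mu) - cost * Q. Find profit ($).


Sales at mu = min(61.0083, 52.9885) = 52.9885
Revenue = 16.8222 * 52.9885 = 891.3831
Total cost = 11.3536 * 61.0083 = 692.6638
Profit = 891.3831 - 692.6638 = 198.7193

198.7193 $


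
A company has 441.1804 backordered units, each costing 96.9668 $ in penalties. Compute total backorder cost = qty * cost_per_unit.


Total = 441.1804 * 96.9668 = 42779.8516

42779.8516 $


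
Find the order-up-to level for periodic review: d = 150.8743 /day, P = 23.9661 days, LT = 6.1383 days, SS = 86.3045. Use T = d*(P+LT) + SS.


P + LT = 30.1044
d*(P+LT) = 150.8743 * 30.1044 = 4541.9803
T = 4541.9803 + 86.3045 = 4628.2848

4628.2848 units


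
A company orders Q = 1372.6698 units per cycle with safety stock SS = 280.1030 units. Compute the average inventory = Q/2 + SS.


Q/2 = 686.3349
Avg = 686.3349 + 280.1030 = 966.4379

966.4379 units


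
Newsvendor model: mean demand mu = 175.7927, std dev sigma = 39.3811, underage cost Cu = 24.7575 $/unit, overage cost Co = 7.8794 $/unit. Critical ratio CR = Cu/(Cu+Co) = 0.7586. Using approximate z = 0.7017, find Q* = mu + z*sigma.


CR = Cu/(Cu+Co) = 24.7575/(24.7575+7.8794) = 0.7586
z = 0.7017
Q* = 175.7927 + 0.7017 * 39.3811 = 203.4264

203.4264 units


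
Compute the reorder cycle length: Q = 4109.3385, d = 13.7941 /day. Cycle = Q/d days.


Cycle = 4109.3385 / 13.7941 = 297.9055

297.9055 days


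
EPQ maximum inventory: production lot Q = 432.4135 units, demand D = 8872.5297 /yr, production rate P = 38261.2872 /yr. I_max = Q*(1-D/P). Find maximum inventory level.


D/P = 0.2319
1 - D/P = 0.7681
I_max = 432.4135 * 0.7681 = 332.1398

332.1398 units


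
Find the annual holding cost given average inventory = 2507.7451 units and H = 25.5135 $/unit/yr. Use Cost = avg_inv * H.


Cost = 2507.7451 * 25.5135 = 63981.3546

63981.3546 $/yr


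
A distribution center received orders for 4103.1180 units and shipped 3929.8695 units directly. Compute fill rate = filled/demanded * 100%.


FR = 3929.8695 / 4103.1180 * 100 = 95.7776

95.7776%


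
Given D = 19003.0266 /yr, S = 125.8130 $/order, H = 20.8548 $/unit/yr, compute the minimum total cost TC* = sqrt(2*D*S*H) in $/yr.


2*D*S*H = 99720470.6073
TC* = sqrt(99720470.6073) = 9986.0137

9986.0137 $/yr


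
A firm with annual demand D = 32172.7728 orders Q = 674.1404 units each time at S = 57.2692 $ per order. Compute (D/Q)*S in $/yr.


Number of orders = D/Q = 47.7241
Cost = 47.7241 * 57.2692 = 2733.1235

2733.1235 $/yr


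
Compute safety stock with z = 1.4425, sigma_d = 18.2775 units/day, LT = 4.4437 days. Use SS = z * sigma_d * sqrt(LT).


sqrt(LT) = sqrt(4.4437) = 2.1080
SS = 1.4425 * 18.2775 * 2.1080 = 55.5783

55.5783 units


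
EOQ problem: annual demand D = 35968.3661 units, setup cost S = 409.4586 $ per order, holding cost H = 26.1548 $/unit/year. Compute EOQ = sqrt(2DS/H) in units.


2*D*S = 2 * 35968.3661 * 409.4586 = 29455113.6552
2*D*S/H = 1126183.8613
EOQ = sqrt(1126183.8613) = 1061.2181

1061.2181 units


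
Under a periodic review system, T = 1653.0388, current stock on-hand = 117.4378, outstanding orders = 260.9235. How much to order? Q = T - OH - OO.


Inventory position = OH + OO = 117.4378 + 260.9235 = 378.3613
Q = 1653.0388 - 378.3613 = 1274.6775

1274.6775 units


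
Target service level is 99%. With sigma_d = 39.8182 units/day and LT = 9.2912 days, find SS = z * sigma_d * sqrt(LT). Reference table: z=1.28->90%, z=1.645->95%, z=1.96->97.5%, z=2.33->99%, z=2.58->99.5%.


From the table, SL = 99% corresponds to z = 2.33
sqrt(LT) = sqrt(9.2912) = 3.0481
SS = 2.33 * 39.8182 * 3.0481 = 282.7961

282.7961 units


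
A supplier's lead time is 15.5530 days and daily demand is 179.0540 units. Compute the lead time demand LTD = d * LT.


LTD = 179.0540 * 15.5530 = 2784.8269

2784.8269 units


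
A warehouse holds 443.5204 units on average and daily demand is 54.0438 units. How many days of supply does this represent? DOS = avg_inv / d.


DOS = 443.5204 / 54.0438 = 8.2067

8.2067 days


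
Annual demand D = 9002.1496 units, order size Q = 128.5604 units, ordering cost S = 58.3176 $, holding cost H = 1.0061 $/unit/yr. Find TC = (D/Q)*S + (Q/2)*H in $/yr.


Ordering cost = D*S/Q = 4083.5573
Holding cost = Q*H/2 = 64.6723
TC = 4083.5573 + 64.6723 = 4148.2296

4148.2296 $/yr


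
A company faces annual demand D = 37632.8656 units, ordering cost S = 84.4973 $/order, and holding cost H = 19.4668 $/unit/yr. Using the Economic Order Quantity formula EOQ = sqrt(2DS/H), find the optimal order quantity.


2*D*S = 2 * 37632.8656 * 84.4973 = 6359751.0689
2*D*S/H = 326697.3036
EOQ = sqrt(326697.3036) = 571.5744

571.5744 units


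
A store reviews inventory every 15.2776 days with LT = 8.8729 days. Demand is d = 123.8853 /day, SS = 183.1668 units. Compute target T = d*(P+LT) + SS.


P + LT = 24.1505
d*(P+LT) = 123.8853 * 24.1505 = 2991.8919
T = 2991.8919 + 183.1668 = 3175.0587

3175.0587 units


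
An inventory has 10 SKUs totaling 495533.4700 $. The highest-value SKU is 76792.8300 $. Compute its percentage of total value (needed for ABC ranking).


Top item = 76792.8300
Total = 495533.4700
Percentage = 76792.8300 / 495533.4700 * 100 = 15.4970

15.4970%


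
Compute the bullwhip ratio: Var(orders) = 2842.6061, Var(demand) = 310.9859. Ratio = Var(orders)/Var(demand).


BW = 2842.6061 / 310.9859 = 9.1406

9.1406


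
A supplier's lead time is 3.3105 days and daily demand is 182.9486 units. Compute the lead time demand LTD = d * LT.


LTD = 182.9486 * 3.3105 = 605.6513

605.6513 units


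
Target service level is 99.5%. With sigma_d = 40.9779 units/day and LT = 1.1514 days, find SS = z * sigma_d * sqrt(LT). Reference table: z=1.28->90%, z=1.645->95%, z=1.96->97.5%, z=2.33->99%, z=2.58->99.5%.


From the table, SL = 99.5% corresponds to z = 2.58
sqrt(LT) = sqrt(1.1514) = 1.0730
SS = 2.58 * 40.9779 * 1.0730 = 113.4443

113.4443 units


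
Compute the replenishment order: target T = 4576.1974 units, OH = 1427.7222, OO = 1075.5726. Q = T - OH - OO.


Inventory position = OH + OO = 1427.7222 + 1075.5726 = 2503.2948
Q = 4576.1974 - 2503.2948 = 2072.9026

2072.9026 units


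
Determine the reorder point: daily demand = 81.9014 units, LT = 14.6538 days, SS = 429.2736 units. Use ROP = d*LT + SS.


d*LT = 81.9014 * 14.6538 = 1200.1667
ROP = 1200.1667 + 429.2736 = 1629.4403

1629.4403 units


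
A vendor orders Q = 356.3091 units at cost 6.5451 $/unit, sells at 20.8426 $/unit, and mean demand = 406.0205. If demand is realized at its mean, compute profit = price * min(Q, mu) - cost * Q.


Sales at mu = min(356.3091, 406.0205) = 356.3091
Revenue = 20.8426 * 356.3091 = 7426.4080
Total cost = 6.5451 * 356.3091 = 2332.0787
Profit = 7426.4080 - 2332.0787 = 5094.3294

5094.3294 $


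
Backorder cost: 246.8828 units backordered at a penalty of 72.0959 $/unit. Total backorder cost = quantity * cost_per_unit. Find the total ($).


Total = 246.8828 * 72.0959 = 17799.2377

17799.2377 $


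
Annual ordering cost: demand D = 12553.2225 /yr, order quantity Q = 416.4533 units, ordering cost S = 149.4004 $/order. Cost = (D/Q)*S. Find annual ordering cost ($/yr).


Number of orders = D/Q = 30.1432
Cost = 30.1432 * 149.4004 = 4503.4016

4503.4016 $/yr


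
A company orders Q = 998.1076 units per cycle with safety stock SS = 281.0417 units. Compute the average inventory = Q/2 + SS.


Q/2 = 499.0538
Avg = 499.0538 + 281.0417 = 780.0955

780.0955 units


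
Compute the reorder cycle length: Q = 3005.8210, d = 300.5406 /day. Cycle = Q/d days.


Cycle = 3005.8210 / 300.5406 = 10.0014

10.0014 days


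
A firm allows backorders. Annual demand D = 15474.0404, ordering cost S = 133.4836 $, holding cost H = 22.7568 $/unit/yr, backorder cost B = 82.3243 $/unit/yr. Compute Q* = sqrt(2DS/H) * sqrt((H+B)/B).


sqrt(2DS/H) = 426.0644
sqrt((H+B)/B) = 1.1298
Q* = 426.0644 * 1.1298 = 481.3639

481.3639 units


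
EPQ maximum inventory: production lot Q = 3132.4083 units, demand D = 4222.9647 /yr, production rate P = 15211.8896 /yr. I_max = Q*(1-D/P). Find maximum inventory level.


D/P = 0.2776
1 - D/P = 0.7224
I_max = 3132.4083 * 0.7224 = 2262.8221

2262.8221 units


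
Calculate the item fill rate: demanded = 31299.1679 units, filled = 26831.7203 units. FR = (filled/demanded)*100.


FR = 26831.7203 / 31299.1679 * 100 = 85.7266

85.7266%


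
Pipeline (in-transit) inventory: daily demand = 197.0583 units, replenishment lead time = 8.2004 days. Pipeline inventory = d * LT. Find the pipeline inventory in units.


Pipeline = 197.0583 * 8.2004 = 1615.9569

1615.9569 units


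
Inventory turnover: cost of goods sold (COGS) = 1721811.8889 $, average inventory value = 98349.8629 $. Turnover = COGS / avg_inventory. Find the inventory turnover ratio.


Turnover = 1721811.8889 / 98349.8629 = 17.5070

17.5070


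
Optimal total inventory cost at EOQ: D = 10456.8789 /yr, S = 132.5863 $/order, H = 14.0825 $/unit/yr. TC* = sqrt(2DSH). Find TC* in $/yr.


2*D*S*H = 39049051.1369
TC* = sqrt(39049051.1369) = 6248.9240

6248.9240 $/yr


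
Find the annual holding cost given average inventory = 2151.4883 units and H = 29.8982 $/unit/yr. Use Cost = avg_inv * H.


Cost = 2151.4883 * 29.8982 = 64325.6275

64325.6275 $/yr


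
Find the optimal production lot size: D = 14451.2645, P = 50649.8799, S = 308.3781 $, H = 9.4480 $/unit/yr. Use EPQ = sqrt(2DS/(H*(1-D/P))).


1 - D/P = 1 - 0.2853 = 0.7147
H*(1-D/P) = 6.7523
2DS = 8912906.9782
EPQ = sqrt(1319975.7426) = 1148.9020

1148.9020 units


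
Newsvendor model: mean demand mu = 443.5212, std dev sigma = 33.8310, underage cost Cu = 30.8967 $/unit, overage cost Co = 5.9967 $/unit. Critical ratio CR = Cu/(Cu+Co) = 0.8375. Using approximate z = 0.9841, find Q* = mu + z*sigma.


CR = Cu/(Cu+Co) = 30.8967/(30.8967+5.9967) = 0.8375
z = 0.9841
Q* = 443.5212 + 0.9841 * 33.8310 = 476.8143

476.8143 units


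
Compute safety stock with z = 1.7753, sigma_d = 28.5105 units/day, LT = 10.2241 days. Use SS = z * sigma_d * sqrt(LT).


sqrt(LT) = sqrt(10.2241) = 3.1975
SS = 1.7753 * 28.5105 * 3.1975 = 161.8412

161.8412 units


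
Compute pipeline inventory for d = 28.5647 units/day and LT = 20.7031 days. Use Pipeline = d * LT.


Pipeline = 28.5647 * 20.7031 = 591.3778

591.3778 units


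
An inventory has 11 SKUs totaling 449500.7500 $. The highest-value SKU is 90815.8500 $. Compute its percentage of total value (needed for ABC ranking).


Top item = 90815.8500
Total = 449500.7500
Percentage = 90815.8500 / 449500.7500 * 100 = 20.2037

20.2037%


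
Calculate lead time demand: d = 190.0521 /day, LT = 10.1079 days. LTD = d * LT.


LTD = 190.0521 * 10.1079 = 1921.0276

1921.0276 units


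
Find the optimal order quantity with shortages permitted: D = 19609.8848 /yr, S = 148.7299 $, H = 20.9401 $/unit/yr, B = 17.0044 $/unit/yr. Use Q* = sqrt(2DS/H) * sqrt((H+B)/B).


sqrt(2DS/H) = 527.7914
sqrt((H+B)/B) = 1.4938
Q* = 527.7914 * 1.4938 = 788.4171

788.4171 units


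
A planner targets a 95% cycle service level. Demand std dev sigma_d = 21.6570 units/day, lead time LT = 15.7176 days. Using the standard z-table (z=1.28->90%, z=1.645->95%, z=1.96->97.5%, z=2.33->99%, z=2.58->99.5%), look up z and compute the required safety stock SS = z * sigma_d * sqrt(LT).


From the table, SL = 95% corresponds to z = 1.645
sqrt(LT) = sqrt(15.7176) = 3.9645
SS = 1.645 * 21.6570 * 3.9645 = 141.2399

141.2399 units


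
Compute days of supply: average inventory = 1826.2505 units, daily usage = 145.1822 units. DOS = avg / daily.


DOS = 1826.2505 / 145.1822 = 12.5790

12.5790 days


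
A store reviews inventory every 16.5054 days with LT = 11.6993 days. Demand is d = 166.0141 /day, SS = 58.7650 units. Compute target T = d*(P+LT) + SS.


P + LT = 28.2047
d*(P+LT) = 166.0141 * 28.2047 = 4682.3779
T = 4682.3779 + 58.7650 = 4741.1429

4741.1429 units


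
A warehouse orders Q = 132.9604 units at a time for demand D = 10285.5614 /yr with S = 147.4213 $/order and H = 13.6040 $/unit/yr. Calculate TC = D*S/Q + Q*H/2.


Ordering cost = D*S/Q = 11404.2289
Holding cost = Q*H/2 = 904.3966
TC = 11404.2289 + 904.3966 = 12308.6255

12308.6255 $/yr


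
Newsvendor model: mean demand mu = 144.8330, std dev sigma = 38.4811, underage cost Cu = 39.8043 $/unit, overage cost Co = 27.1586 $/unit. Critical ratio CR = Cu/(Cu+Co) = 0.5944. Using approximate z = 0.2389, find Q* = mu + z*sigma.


CR = Cu/(Cu+Co) = 39.8043/(39.8043+27.1586) = 0.5944
z = 0.2389
Q* = 144.8330 + 0.2389 * 38.4811 = 154.0261

154.0261 units


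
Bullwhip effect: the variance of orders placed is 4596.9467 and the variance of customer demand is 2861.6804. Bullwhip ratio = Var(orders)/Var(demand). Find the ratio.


BW = 4596.9467 / 2861.6804 = 1.6064

1.6064


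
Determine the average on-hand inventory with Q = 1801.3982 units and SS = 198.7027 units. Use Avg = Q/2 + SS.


Q/2 = 900.6991
Avg = 900.6991 + 198.7027 = 1099.4018

1099.4018 units


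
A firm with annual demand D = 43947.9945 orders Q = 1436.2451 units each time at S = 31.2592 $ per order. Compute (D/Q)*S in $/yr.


Number of orders = D/Q = 30.5992
Cost = 30.5992 * 31.2592 = 956.5075

956.5075 $/yr


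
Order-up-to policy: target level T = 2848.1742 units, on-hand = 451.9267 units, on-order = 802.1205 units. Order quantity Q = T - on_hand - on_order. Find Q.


Inventory position = OH + OO = 451.9267 + 802.1205 = 1254.0472
Q = 2848.1742 - 1254.0472 = 1594.1270

1594.1270 units


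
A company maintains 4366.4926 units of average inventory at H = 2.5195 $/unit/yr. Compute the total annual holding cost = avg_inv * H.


Cost = 4366.4926 * 2.5195 = 11001.3781

11001.3781 $/yr


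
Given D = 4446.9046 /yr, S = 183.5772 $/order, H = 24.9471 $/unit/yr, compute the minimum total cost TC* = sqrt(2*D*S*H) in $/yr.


2*D*S*H = 40731144.8955
TC* = sqrt(40731144.8955) = 6382.0957

6382.0957 $/yr


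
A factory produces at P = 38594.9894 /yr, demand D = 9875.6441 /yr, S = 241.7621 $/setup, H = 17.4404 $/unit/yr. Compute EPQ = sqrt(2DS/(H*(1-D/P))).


1 - D/P = 1 - 0.2559 = 0.7441
H*(1-D/P) = 12.9778
2DS = 4775112.9129
EPQ = sqrt(367945.5838) = 606.5852

606.5852 units


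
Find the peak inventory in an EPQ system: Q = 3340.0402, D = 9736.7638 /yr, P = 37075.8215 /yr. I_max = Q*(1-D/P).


D/P = 0.2626
1 - D/P = 0.7374
I_max = 3340.0402 * 0.7374 = 2462.8868

2462.8868 units


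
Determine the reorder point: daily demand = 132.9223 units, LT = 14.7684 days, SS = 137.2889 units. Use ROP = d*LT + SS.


d*LT = 132.9223 * 14.7684 = 1963.0497
ROP = 1963.0497 + 137.2889 = 2100.3386

2100.3386 units


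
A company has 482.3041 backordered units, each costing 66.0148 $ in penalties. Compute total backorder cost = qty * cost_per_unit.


Total = 482.3041 * 66.0148 = 31839.2087

31839.2087 $


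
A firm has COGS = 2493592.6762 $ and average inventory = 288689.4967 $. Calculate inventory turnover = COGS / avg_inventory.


Turnover = 2493592.6762 / 288689.4967 = 8.6376

8.6376


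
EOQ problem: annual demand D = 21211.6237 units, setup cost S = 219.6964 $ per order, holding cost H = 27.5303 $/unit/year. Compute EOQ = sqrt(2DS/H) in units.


2*D*S = 2 * 21211.6237 * 219.6964 = 9320234.7301
2*D*S/H = 338544.6119
EOQ = sqrt(338544.6119) = 581.8459

581.8459 units


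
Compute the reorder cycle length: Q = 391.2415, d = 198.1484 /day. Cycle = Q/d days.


Cycle = 391.2415 / 198.1484 = 1.9745

1.9745 days


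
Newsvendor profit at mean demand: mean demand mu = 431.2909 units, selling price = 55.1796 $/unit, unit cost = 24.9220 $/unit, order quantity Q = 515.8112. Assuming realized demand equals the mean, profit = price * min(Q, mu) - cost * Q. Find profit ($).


Sales at mu = min(515.8112, 431.2909) = 431.2909
Revenue = 55.1796 * 431.2909 = 23798.4593
Total cost = 24.9220 * 515.8112 = 12855.0467
Profit = 23798.4593 - 12855.0467 = 10943.4126

10943.4126 $


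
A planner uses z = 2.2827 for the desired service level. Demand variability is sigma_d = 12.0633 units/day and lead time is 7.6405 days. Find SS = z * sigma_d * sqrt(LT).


sqrt(LT) = sqrt(7.6405) = 2.7641
SS = 2.2827 * 12.0633 * 2.7641 = 76.1160

76.1160 units


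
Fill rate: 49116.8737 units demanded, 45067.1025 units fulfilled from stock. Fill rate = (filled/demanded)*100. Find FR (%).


FR = 45067.1025 / 49116.8737 * 100 = 91.7548

91.7548%


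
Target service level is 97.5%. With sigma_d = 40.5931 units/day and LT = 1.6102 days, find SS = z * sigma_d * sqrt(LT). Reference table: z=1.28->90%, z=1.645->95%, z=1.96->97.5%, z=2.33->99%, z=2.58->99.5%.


From the table, SL = 97.5% corresponds to z = 1.96
sqrt(LT) = sqrt(1.6102) = 1.2689
SS = 1.96 * 40.5931 * 1.2689 = 100.9597

100.9597 units


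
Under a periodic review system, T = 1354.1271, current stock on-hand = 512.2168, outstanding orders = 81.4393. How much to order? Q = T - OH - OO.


Inventory position = OH + OO = 512.2168 + 81.4393 = 593.6561
Q = 1354.1271 - 593.6561 = 760.4710

760.4710 units


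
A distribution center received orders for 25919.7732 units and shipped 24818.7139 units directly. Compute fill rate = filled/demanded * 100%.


FR = 24818.7139 / 25919.7732 * 100 = 95.7520

95.7520%


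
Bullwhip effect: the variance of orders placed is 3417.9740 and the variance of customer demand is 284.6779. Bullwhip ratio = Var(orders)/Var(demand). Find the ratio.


BW = 3417.9740 / 284.6779 = 12.0065

12.0065


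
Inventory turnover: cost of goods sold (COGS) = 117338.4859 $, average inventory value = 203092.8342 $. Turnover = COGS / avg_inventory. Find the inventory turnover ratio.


Turnover = 117338.4859 / 203092.8342 = 0.5778

0.5778


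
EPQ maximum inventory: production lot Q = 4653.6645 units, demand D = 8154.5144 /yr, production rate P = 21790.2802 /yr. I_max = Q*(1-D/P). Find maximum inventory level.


D/P = 0.3742
1 - D/P = 0.6258
I_max = 4653.6645 * 0.6258 = 2912.1369

2912.1369 units


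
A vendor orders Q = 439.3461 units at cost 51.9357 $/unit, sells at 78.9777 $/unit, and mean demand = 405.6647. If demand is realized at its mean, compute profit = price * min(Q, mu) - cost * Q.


Sales at mu = min(439.3461, 405.6647) = 405.6647
Revenue = 78.9777 * 405.6647 = 32038.4650
Total cost = 51.9357 * 439.3461 = 22817.7472
Profit = 32038.4650 - 22817.7472 = 9220.7177

9220.7177 $


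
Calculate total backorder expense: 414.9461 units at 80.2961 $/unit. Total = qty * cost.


Total = 414.9461 * 80.2961 = 33318.5535

33318.5535 $


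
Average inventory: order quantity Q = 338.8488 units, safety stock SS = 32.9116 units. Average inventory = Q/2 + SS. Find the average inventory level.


Q/2 = 169.4244
Avg = 169.4244 + 32.9116 = 202.3360

202.3360 units


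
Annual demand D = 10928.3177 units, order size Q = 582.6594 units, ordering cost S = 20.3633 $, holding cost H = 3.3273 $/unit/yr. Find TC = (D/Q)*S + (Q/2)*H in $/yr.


Ordering cost = D*S/Q = 381.9326
Holding cost = Q*H/2 = 969.3413
TC = 381.9326 + 969.3413 = 1351.2739

1351.2739 $/yr


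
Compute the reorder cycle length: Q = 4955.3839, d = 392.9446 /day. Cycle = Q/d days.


Cycle = 4955.3839 / 392.9446 = 12.6109

12.6109 days


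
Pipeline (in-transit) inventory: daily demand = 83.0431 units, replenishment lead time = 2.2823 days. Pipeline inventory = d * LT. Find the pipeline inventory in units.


Pipeline = 83.0431 * 2.2823 = 189.5293

189.5293 units


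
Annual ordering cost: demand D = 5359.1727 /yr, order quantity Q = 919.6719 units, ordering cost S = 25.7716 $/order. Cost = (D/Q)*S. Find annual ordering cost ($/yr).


Number of orders = D/Q = 5.8273
Cost = 5.8273 * 25.7716 = 150.1780

150.1780 $/yr


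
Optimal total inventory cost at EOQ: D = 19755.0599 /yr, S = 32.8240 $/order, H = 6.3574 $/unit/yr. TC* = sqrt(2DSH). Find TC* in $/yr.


2*D*S*H = 8244786.0075
TC* = sqrt(8244786.0075) = 2871.3735

2871.3735 $/yr


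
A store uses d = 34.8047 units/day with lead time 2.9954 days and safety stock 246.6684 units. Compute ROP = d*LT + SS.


d*LT = 34.8047 * 2.9954 = 104.2540
ROP = 104.2540 + 246.6684 = 350.9224

350.9224 units


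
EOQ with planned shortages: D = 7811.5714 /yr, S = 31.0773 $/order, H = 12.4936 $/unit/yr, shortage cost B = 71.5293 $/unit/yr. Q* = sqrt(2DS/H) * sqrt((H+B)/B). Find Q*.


sqrt(2DS/H) = 197.1342
sqrt((H+B)/B) = 1.0838
Q* = 197.1342 * 1.0838 = 213.6579

213.6579 units


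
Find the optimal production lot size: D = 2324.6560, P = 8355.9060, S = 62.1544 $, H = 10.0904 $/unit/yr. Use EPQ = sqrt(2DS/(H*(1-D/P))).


1 - D/P = 1 - 0.2782 = 0.7218
H*(1-D/P) = 7.2832
2DS = 288975.1978
EPQ = sqrt(39676.9611) = 199.1908

199.1908 units


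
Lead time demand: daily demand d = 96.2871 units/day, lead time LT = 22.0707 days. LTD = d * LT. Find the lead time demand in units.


LTD = 96.2871 * 22.0707 = 2125.1237

2125.1237 units


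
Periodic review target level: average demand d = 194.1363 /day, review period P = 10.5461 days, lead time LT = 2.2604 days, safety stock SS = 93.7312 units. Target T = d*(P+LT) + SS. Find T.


P + LT = 12.8065
d*(P+LT) = 194.1363 * 12.8065 = 2486.2065
T = 2486.2065 + 93.7312 = 2579.9377

2579.9377 units


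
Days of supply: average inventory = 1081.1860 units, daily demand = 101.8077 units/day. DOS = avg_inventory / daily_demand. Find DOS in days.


DOS = 1081.1860 / 101.8077 = 10.6199

10.6199 days


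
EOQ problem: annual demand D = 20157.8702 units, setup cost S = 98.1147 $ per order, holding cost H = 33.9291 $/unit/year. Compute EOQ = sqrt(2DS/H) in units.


2*D*S = 2 * 20157.8702 * 98.1147 = 3955566.7746
2*D*S/H = 116583.3097
EOQ = sqrt(116583.3097) = 341.4430

341.4430 units


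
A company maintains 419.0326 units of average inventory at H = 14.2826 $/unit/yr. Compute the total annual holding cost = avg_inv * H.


Cost = 419.0326 * 14.2826 = 5984.8750

5984.8750 $/yr


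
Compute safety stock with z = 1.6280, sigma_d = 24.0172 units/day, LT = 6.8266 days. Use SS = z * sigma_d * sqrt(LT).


sqrt(LT) = sqrt(6.8266) = 2.6128
SS = 1.6280 * 24.0172 * 2.6128 = 102.1596

102.1596 units


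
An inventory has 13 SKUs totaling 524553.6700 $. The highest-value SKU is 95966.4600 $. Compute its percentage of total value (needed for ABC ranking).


Top item = 95966.4600
Total = 524553.6700
Percentage = 95966.4600 / 524553.6700 * 100 = 18.2949

18.2949%


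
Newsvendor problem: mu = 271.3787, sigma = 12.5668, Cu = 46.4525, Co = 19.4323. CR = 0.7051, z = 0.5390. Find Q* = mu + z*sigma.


CR = Cu/(Cu+Co) = 46.4525/(46.4525+19.4323) = 0.7051
z = 0.5390
Q* = 271.3787 + 0.5390 * 12.5668 = 278.1522

278.1522 units


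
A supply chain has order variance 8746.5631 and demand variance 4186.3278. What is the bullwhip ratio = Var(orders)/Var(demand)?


BW = 8746.5631 / 4186.3278 = 2.0893

2.0893


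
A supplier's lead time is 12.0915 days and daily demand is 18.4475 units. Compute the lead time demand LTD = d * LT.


LTD = 18.4475 * 12.0915 = 223.0579

223.0579 units


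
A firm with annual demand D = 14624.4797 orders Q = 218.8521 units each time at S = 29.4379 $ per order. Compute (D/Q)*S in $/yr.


Number of orders = D/Q = 66.8236
Cost = 66.8236 * 29.4379 = 1967.1457

1967.1457 $/yr


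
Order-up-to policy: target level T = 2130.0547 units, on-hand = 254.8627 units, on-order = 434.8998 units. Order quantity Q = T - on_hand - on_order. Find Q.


Inventory position = OH + OO = 254.8627 + 434.8998 = 689.7625
Q = 2130.0547 - 689.7625 = 1440.2922

1440.2922 units


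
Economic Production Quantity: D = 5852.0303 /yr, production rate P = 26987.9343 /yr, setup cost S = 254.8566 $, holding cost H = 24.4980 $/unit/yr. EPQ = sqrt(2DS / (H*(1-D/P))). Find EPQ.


1 - D/P = 1 - 0.2168 = 0.7832
H*(1-D/P) = 19.1859
2DS = 2982857.0907
EPQ = sqrt(155471.4442) = 394.2987

394.2987 units


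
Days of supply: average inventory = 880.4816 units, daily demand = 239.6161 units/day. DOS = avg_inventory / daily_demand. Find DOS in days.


DOS = 880.4816 / 239.6161 = 3.6746

3.6746 days


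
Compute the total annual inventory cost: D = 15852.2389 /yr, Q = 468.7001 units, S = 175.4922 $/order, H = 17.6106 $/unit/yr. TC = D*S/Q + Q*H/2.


Ordering cost = D*S/Q = 5935.4463
Holding cost = Q*H/2 = 4127.0450
TC = 5935.4463 + 4127.0450 = 10062.4913

10062.4913 $/yr


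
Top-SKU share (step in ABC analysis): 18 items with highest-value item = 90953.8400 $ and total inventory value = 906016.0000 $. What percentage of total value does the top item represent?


Top item = 90953.8400
Total = 906016.0000
Percentage = 90953.8400 / 906016.0000 * 100 = 10.0389

10.0389%


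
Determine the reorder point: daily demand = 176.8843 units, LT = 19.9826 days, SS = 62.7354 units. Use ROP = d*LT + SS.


d*LT = 176.8843 * 19.9826 = 3534.6082
ROP = 3534.6082 + 62.7354 = 3597.3436

3597.3436 units


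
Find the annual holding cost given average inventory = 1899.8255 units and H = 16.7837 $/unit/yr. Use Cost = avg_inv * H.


Cost = 1899.8255 * 16.7837 = 31886.1012

31886.1012 $/yr


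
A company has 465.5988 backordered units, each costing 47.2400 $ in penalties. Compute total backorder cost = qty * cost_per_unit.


Total = 465.5988 * 47.2400 = 21994.8873

21994.8873 $


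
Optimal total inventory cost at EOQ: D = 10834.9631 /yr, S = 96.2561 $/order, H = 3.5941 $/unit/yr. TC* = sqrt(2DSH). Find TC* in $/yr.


2*D*S*H = 7496798.7106
TC* = sqrt(7496798.7106) = 2738.0283

2738.0283 $/yr


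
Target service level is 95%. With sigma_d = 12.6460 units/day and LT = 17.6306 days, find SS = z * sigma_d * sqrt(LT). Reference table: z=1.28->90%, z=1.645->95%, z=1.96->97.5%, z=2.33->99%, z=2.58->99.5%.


From the table, SL = 95% corresponds to z = 1.645
sqrt(LT) = sqrt(17.6306) = 4.1989
SS = 1.645 * 12.6460 * 4.1989 = 87.3479

87.3479 units


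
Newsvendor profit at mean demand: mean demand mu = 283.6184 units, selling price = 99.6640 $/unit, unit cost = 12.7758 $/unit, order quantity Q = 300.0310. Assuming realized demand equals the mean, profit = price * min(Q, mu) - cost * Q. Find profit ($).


Sales at mu = min(300.0310, 283.6184) = 283.6184
Revenue = 99.6640 * 283.6184 = 28266.5442
Total cost = 12.7758 * 300.0310 = 3833.1360
Profit = 28266.5442 - 3833.1360 = 24433.4082

24433.4082 $


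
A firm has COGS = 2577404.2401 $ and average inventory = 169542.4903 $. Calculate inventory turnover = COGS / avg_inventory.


Turnover = 2577404.2401 / 169542.4903 = 15.2021

15.2021


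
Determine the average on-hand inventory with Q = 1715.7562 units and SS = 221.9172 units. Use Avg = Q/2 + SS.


Q/2 = 857.8781
Avg = 857.8781 + 221.9172 = 1079.7953

1079.7953 units


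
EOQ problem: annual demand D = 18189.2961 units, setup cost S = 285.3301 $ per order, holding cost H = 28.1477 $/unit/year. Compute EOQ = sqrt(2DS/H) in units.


2*D*S = 2 * 18189.2961 * 285.3301 = 10379907.3503
2*D*S/H = 368765.7375
EOQ = sqrt(368765.7375) = 607.2608

607.2608 units


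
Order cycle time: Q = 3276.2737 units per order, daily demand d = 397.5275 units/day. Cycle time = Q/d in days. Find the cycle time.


Cycle = 3276.2737 / 397.5275 = 8.2416

8.2416 days


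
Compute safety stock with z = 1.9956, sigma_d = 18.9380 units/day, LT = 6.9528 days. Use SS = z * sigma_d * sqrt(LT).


sqrt(LT) = sqrt(6.9528) = 2.6368
SS = 1.9956 * 18.9380 * 2.6368 = 99.6523

99.6523 units


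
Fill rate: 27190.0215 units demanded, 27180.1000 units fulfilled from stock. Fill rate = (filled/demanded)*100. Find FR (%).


FR = 27180.1000 / 27190.0215 * 100 = 99.9635

99.9635%


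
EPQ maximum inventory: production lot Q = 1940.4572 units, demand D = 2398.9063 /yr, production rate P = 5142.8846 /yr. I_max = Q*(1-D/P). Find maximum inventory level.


D/P = 0.4665
1 - D/P = 0.5335
I_max = 1940.4572 * 0.5335 = 1035.3280

1035.3280 units


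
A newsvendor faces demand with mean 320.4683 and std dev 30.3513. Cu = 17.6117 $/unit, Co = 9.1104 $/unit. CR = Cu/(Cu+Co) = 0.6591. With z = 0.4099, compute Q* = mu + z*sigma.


CR = Cu/(Cu+Co) = 17.6117/(17.6117+9.1104) = 0.6591
z = 0.4099
Q* = 320.4683 + 0.4099 * 30.3513 = 332.9093

332.9093 units


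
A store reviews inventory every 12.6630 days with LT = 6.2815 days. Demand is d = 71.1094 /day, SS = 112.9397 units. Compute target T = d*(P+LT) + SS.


P + LT = 18.9445
d*(P+LT) = 71.1094 * 18.9445 = 1347.1320
T = 1347.1320 + 112.9397 = 1460.0717

1460.0717 units


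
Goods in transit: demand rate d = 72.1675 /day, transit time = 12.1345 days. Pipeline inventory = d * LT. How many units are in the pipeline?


Pipeline = 72.1675 * 12.1345 = 875.7165

875.7165 units


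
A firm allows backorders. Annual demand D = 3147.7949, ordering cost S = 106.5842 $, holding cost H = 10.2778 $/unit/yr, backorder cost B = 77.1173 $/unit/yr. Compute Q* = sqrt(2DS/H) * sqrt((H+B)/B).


sqrt(2DS/H) = 255.5139
sqrt((H+B)/B) = 1.0646
Q* = 255.5139 * 1.0646 = 272.0083

272.0083 units


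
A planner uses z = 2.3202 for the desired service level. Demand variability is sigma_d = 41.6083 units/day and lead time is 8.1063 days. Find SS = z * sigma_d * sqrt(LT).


sqrt(LT) = sqrt(8.1063) = 2.8472
SS = 2.3202 * 41.6083 * 2.8472 = 274.8633

274.8633 units


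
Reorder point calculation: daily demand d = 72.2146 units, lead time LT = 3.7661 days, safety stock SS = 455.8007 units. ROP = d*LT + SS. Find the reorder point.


d*LT = 72.2146 * 3.7661 = 271.9674
ROP = 271.9674 + 455.8007 = 727.7681

727.7681 units


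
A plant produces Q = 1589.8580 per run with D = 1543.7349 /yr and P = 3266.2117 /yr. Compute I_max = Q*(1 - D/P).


D/P = 0.4726
1 - D/P = 0.5274
I_max = 1589.8580 * 0.5274 = 838.4311

838.4311 units


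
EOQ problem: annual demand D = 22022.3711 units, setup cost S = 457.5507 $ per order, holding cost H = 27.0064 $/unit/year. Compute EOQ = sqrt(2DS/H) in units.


2*D*S = 2 * 22022.3711 * 457.5507 = 20152702.6249
2*D*S/H = 746219.5119
EOQ = sqrt(746219.5119) = 863.8400

863.8400 units


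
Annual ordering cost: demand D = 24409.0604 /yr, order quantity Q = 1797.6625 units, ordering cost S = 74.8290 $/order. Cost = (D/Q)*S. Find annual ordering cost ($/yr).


Number of orders = D/Q = 13.5782
Cost = 13.5782 * 74.8290 = 1016.0448

1016.0448 $/yr


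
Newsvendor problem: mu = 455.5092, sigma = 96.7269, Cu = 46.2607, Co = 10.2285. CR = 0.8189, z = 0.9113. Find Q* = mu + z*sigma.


CR = Cu/(Cu+Co) = 46.2607/(46.2607+10.2285) = 0.8189
z = 0.9113
Q* = 455.5092 + 0.9113 * 96.7269 = 543.6564

543.6564 units


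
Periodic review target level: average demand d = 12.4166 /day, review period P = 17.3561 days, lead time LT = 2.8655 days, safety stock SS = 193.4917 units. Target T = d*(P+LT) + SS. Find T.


P + LT = 20.2216
d*(P+LT) = 12.4166 * 20.2216 = 251.0835
T = 251.0835 + 193.4917 = 444.5752

444.5752 units


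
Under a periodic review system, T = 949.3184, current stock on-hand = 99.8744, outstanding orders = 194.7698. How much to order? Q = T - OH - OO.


Inventory position = OH + OO = 99.8744 + 194.7698 = 294.6442
Q = 949.3184 - 294.6442 = 654.6742

654.6742 units
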